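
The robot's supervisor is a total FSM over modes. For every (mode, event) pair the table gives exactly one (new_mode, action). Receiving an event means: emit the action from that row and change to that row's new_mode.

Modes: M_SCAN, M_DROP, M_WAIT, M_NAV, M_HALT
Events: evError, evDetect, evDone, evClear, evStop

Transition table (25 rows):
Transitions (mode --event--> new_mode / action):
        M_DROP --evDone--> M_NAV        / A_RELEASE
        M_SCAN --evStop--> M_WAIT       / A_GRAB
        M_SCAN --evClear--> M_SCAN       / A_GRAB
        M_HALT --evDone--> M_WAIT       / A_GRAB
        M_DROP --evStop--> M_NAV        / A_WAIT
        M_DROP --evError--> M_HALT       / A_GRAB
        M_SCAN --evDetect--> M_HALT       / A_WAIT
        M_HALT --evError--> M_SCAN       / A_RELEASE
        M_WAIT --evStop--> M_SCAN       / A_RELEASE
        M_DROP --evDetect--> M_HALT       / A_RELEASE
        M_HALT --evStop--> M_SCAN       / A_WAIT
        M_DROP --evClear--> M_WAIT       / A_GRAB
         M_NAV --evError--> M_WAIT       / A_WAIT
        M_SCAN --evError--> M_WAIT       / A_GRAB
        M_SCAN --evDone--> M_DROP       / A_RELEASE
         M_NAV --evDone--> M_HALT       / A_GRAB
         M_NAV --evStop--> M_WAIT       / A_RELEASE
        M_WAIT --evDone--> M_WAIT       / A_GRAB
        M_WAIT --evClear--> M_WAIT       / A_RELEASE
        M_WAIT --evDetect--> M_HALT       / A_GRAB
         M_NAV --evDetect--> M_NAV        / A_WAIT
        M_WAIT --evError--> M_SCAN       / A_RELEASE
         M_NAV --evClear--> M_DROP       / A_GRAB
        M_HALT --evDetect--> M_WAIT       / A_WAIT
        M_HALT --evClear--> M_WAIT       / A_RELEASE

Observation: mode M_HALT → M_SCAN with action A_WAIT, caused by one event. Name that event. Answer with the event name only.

try evError: (M_HALT, evError) → (M_SCAN, A_RELEASE)
try evDetect: (M_HALT, evDetect) → (M_WAIT, A_WAIT)
try evDone: (M_HALT, evDone) → (M_WAIT, A_GRAB)
try evClear: (M_HALT, evClear) → (M_WAIT, A_RELEASE)
try evStop: (M_HALT, evStop) → (M_SCAN, A_WAIT)  ← matches

evStop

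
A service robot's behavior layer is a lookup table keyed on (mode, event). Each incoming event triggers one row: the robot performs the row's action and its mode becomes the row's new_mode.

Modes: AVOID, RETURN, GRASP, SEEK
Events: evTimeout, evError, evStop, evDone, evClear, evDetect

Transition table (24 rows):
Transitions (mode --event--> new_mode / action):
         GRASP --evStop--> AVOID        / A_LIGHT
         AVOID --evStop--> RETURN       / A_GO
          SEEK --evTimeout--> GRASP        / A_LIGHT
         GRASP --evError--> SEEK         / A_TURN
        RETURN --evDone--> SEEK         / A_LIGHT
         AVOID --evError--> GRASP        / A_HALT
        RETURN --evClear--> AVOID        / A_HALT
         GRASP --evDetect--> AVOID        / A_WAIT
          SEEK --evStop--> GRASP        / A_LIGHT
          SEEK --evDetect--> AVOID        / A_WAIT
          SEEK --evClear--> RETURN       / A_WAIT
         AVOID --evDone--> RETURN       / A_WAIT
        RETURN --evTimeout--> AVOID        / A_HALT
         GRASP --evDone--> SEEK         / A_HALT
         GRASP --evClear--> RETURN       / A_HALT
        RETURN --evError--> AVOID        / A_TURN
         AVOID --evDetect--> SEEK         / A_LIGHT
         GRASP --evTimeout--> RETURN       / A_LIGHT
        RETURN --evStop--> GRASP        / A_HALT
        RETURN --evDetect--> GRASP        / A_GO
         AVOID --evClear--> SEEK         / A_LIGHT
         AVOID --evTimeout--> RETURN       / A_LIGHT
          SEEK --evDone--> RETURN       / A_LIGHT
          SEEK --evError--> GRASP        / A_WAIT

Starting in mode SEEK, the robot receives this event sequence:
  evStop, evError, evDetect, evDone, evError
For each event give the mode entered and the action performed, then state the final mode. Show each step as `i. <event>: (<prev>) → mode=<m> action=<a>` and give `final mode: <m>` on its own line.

1. evStop: (SEEK) → mode=GRASP action=A_LIGHT
2. evError: (GRASP) → mode=SEEK action=A_TURN
3. evDetect: (SEEK) → mode=AVOID action=A_WAIT
4. evDone: (AVOID) → mode=RETURN action=A_WAIT
5. evError: (RETURN) → mode=AVOID action=A_TURN

final mode: AVOID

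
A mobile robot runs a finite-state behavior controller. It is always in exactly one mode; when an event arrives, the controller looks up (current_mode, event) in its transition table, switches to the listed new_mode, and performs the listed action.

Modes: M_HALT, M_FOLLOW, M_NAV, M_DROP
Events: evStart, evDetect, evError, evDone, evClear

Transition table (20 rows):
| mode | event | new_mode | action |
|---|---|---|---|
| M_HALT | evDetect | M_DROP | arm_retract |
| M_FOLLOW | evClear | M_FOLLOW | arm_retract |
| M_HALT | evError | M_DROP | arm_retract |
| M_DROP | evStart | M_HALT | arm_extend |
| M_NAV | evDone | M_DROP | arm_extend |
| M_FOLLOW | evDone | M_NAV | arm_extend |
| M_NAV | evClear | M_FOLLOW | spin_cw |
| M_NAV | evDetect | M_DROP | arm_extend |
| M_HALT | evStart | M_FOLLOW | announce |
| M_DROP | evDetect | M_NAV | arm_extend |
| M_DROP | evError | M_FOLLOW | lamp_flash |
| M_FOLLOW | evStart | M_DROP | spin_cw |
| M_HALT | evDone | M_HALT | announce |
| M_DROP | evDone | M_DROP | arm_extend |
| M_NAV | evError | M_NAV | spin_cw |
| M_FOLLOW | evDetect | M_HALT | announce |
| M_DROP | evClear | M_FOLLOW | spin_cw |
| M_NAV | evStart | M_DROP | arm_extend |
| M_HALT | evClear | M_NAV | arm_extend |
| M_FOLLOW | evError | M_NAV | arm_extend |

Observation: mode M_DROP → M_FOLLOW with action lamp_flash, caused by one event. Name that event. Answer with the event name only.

evError

try evStart: (M_DROP, evStart) → (M_HALT, arm_extend)
try evDetect: (M_DROP, evDetect) → (M_NAV, arm_extend)
try evError: (M_DROP, evError) → (M_FOLLOW, lamp_flash)  ← matches
try evDone: (M_DROP, evDone) → (M_DROP, arm_extend)
try evClear: (M_DROP, evClear) → (M_FOLLOW, spin_cw)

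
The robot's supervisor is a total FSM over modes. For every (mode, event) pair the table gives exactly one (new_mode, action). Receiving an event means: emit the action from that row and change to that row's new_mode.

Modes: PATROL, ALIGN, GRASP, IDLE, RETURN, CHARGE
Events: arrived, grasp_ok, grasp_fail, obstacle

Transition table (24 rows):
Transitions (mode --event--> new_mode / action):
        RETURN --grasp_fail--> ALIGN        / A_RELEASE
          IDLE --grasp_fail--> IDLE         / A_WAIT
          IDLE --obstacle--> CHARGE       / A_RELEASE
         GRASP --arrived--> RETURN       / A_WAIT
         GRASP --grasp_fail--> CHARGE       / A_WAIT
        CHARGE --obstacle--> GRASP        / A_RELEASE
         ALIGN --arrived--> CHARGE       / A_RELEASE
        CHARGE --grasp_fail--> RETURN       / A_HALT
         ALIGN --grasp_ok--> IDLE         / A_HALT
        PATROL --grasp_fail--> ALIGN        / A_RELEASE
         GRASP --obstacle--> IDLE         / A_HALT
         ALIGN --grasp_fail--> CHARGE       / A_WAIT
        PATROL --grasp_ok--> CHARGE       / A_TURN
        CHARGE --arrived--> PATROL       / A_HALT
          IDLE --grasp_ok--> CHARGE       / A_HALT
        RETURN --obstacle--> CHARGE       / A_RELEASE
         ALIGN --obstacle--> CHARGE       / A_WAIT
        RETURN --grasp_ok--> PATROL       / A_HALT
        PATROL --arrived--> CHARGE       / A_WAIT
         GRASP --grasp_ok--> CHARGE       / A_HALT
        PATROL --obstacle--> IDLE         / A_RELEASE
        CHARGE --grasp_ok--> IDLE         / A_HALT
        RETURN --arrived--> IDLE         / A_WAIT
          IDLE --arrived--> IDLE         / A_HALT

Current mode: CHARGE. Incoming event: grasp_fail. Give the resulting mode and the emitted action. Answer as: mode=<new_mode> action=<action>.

mode=RETURN action=A_HALT

current mode = CHARGE; filter table to that mode:
  (CHARGE, obstacle) → (GRASP, A_RELEASE)
  (CHARGE, grasp_fail) → (RETURN, A_HALT)  ← event matches
  (CHARGE, arrived) → (PATROL, A_HALT)
  (CHARGE, grasp_ok) → (IDLE, A_HALT)
event = grasp_fail selects (RETURN, A_HALT)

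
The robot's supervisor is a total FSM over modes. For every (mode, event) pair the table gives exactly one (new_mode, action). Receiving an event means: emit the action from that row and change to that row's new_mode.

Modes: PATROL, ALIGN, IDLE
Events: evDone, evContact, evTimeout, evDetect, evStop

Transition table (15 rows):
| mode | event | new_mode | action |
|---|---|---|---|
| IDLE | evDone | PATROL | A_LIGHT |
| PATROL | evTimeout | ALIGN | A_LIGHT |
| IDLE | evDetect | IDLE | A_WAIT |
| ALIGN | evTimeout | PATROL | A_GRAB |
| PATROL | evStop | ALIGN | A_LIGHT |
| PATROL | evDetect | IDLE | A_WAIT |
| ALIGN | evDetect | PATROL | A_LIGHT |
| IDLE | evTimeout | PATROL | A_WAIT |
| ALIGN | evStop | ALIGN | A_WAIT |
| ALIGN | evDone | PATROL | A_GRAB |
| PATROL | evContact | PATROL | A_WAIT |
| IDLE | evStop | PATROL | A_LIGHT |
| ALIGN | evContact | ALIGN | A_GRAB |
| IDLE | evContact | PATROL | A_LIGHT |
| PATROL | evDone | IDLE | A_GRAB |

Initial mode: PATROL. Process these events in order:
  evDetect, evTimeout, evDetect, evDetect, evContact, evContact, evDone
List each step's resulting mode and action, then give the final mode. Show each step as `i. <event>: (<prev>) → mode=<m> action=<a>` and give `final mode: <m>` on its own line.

1. evDetect: (PATROL) → mode=IDLE action=A_WAIT
2. evTimeout: (IDLE) → mode=PATROL action=A_WAIT
3. evDetect: (PATROL) → mode=IDLE action=A_WAIT
4. evDetect: (IDLE) → mode=IDLE action=A_WAIT
5. evContact: (IDLE) → mode=PATROL action=A_LIGHT
6. evContact: (PATROL) → mode=PATROL action=A_WAIT
7. evDone: (PATROL) → mode=IDLE action=A_GRAB

final mode: IDLE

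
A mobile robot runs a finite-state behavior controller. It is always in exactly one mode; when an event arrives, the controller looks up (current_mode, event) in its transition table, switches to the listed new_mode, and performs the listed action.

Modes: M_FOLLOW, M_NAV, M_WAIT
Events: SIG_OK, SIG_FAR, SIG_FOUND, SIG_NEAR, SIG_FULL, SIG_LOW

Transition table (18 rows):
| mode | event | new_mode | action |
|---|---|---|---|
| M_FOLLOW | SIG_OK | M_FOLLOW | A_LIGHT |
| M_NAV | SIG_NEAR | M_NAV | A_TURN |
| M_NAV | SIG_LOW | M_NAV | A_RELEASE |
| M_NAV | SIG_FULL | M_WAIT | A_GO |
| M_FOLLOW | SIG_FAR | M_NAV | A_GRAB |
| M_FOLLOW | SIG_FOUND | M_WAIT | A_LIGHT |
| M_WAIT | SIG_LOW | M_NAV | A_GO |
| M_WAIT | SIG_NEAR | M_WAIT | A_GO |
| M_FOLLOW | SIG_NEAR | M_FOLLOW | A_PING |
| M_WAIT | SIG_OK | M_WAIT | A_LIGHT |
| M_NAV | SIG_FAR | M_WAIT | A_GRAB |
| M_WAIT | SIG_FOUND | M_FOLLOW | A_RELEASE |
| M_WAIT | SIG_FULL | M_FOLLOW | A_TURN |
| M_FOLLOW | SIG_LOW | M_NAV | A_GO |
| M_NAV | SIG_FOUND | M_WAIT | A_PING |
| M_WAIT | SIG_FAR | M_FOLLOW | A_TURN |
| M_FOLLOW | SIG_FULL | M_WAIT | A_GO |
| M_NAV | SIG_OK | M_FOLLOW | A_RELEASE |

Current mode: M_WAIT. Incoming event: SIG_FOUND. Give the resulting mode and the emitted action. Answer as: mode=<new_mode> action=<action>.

current mode = M_WAIT; filter table to that mode:
  (M_WAIT, SIG_LOW) → (M_NAV, A_GO)
  (M_WAIT, SIG_NEAR) → (M_WAIT, A_GO)
  (M_WAIT, SIG_OK) → (M_WAIT, A_LIGHT)
  (M_WAIT, SIG_FOUND) → (M_FOLLOW, A_RELEASE)  ← event matches
  (M_WAIT, SIG_FULL) → (M_FOLLOW, A_TURN)
  (M_WAIT, SIG_FAR) → (M_FOLLOW, A_TURN)
event = SIG_FOUND selects (M_FOLLOW, A_RELEASE)

mode=M_FOLLOW action=A_RELEASE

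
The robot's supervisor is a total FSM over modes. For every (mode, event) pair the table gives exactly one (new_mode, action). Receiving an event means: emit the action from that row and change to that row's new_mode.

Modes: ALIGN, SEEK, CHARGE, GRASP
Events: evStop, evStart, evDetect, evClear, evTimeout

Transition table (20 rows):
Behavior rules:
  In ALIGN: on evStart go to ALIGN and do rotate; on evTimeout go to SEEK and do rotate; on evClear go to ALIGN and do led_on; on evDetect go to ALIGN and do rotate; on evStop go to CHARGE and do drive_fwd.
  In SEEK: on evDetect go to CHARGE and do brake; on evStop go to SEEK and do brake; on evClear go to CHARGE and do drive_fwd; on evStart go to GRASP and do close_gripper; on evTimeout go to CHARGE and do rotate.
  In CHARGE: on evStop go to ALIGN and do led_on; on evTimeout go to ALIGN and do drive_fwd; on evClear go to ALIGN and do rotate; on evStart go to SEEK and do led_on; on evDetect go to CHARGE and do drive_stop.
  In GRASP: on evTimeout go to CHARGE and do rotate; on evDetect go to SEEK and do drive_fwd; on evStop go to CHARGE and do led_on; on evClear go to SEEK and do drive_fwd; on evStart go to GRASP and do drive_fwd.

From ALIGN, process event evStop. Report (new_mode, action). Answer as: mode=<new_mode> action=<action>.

mode=CHARGE action=drive_fwd

current mode = ALIGN; filter table to that mode:
  (ALIGN, evStart) → (ALIGN, rotate)
  (ALIGN, evTimeout) → (SEEK, rotate)
  (ALIGN, evClear) → (ALIGN, led_on)
  (ALIGN, evDetect) → (ALIGN, rotate)
  (ALIGN, evStop) → (CHARGE, drive_fwd)  ← event matches
event = evStop selects (CHARGE, drive_fwd)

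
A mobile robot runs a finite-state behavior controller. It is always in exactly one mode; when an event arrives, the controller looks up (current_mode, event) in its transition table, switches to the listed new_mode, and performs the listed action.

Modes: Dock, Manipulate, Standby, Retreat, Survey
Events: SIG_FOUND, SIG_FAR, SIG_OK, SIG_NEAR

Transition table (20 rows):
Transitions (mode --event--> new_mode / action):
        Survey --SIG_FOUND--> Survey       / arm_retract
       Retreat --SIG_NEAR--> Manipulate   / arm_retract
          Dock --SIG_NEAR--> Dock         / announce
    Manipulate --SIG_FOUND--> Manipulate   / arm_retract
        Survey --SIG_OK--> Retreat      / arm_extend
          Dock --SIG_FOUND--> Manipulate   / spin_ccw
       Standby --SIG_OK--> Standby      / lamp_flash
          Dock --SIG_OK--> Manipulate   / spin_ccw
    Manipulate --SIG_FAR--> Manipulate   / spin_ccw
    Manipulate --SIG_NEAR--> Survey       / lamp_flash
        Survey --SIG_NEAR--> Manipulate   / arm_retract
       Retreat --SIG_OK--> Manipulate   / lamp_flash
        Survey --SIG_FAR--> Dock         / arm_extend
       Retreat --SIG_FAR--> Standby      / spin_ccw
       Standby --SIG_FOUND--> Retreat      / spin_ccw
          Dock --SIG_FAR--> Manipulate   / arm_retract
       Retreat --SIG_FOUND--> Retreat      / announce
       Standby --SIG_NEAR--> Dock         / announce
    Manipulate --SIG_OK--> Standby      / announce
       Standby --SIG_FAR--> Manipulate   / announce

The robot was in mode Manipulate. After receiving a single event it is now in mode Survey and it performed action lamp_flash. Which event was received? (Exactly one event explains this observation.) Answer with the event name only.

SIG_NEAR

try SIG_FOUND: (Manipulate, SIG_FOUND) → (Manipulate, arm_retract)
try SIG_FAR: (Manipulate, SIG_FAR) → (Manipulate, spin_ccw)
try SIG_OK: (Manipulate, SIG_OK) → (Standby, announce)
try SIG_NEAR: (Manipulate, SIG_NEAR) → (Survey, lamp_flash)  ← matches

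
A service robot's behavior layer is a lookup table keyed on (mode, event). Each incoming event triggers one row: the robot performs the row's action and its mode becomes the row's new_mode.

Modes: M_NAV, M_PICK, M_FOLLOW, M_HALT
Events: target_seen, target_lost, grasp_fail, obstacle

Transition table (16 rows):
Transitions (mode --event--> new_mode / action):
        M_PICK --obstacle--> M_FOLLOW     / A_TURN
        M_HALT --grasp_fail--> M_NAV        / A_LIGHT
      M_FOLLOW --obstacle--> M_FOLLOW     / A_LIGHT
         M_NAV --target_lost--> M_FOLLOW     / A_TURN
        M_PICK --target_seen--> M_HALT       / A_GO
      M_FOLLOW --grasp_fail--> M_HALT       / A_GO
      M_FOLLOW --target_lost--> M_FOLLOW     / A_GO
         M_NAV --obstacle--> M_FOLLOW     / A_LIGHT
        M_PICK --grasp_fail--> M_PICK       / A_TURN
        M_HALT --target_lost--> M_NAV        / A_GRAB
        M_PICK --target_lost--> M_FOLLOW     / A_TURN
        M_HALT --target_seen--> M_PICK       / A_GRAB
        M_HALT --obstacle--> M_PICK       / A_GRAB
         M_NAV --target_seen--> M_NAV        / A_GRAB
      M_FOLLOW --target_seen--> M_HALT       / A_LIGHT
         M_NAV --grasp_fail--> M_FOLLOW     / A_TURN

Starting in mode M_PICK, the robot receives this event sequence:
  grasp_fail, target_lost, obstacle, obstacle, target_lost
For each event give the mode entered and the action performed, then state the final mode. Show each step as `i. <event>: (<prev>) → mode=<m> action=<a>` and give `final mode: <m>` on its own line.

final mode: M_FOLLOW

1. grasp_fail: (M_PICK) → mode=M_PICK action=A_TURN
2. target_lost: (M_PICK) → mode=M_FOLLOW action=A_TURN
3. obstacle: (M_FOLLOW) → mode=M_FOLLOW action=A_LIGHT
4. obstacle: (M_FOLLOW) → mode=M_FOLLOW action=A_LIGHT
5. target_lost: (M_FOLLOW) → mode=M_FOLLOW action=A_GO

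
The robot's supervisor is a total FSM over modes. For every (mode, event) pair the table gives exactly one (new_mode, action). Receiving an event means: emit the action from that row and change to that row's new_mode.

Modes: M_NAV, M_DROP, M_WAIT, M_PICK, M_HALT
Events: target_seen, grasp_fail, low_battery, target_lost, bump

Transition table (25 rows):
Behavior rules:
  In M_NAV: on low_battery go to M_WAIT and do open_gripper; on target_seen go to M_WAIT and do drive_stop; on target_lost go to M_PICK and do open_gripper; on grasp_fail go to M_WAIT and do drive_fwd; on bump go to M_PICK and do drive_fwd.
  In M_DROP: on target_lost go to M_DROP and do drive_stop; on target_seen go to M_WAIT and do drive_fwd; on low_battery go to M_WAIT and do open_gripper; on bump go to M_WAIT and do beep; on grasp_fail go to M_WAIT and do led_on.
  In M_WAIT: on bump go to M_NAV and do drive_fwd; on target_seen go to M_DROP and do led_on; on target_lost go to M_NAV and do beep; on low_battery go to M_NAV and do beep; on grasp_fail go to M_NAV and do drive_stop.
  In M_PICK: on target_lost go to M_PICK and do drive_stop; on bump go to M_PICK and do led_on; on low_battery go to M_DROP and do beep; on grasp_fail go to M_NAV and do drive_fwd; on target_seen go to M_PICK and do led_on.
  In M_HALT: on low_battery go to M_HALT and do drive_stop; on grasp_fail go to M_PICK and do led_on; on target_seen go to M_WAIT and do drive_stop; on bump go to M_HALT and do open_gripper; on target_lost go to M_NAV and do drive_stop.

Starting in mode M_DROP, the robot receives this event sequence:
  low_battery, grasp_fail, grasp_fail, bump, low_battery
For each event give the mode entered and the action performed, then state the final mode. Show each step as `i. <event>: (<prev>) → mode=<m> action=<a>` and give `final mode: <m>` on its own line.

final mode: M_WAIT

1. low_battery: (M_DROP) → mode=M_WAIT action=open_gripper
2. grasp_fail: (M_WAIT) → mode=M_NAV action=drive_stop
3. grasp_fail: (M_NAV) → mode=M_WAIT action=drive_fwd
4. bump: (M_WAIT) → mode=M_NAV action=drive_fwd
5. low_battery: (M_NAV) → mode=M_WAIT action=open_gripper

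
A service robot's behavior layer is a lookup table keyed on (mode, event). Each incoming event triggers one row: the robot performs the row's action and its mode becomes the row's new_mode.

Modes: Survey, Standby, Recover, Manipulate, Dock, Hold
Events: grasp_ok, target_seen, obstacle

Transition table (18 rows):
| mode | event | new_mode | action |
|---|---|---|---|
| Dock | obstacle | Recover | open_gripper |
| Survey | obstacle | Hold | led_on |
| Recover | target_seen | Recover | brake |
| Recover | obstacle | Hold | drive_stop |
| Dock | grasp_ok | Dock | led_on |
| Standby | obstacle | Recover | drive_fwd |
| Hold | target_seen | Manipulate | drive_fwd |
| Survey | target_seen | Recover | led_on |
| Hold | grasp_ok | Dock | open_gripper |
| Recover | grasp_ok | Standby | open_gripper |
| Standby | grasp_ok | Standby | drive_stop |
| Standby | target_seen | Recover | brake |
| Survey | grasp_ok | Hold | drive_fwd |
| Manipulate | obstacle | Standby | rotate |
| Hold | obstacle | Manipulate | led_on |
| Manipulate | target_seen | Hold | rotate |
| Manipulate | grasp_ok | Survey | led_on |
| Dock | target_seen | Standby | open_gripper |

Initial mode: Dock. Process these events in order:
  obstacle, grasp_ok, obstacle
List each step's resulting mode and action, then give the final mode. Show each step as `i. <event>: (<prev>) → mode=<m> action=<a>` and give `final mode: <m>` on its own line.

1. obstacle: (Dock) → mode=Recover action=open_gripper
2. grasp_ok: (Recover) → mode=Standby action=open_gripper
3. obstacle: (Standby) → mode=Recover action=drive_fwd

final mode: Recover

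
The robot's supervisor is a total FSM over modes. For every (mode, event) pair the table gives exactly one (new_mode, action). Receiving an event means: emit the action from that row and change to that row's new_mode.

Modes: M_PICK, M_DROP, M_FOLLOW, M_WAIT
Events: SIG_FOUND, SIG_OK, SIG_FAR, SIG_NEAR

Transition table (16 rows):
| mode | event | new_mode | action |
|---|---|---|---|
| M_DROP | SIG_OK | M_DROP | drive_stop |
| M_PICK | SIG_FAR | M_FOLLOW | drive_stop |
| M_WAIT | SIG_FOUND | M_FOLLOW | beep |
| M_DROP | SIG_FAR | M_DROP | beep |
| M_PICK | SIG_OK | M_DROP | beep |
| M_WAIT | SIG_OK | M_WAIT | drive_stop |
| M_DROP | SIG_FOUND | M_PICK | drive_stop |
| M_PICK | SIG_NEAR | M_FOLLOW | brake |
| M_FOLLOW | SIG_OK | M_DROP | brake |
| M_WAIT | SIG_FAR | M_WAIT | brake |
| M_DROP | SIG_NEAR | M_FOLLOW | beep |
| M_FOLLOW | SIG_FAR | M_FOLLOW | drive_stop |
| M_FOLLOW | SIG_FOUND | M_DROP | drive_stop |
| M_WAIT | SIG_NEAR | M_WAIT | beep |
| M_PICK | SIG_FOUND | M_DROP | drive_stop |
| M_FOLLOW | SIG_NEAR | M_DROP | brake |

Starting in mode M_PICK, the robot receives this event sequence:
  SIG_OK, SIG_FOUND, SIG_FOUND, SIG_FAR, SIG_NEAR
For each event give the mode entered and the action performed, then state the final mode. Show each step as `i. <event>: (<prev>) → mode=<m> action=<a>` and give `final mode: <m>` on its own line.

1. SIG_OK: (M_PICK) → mode=M_DROP action=beep
2. SIG_FOUND: (M_DROP) → mode=M_PICK action=drive_stop
3. SIG_FOUND: (M_PICK) → mode=M_DROP action=drive_stop
4. SIG_FAR: (M_DROP) → mode=M_DROP action=beep
5. SIG_NEAR: (M_DROP) → mode=M_FOLLOW action=beep

final mode: M_FOLLOW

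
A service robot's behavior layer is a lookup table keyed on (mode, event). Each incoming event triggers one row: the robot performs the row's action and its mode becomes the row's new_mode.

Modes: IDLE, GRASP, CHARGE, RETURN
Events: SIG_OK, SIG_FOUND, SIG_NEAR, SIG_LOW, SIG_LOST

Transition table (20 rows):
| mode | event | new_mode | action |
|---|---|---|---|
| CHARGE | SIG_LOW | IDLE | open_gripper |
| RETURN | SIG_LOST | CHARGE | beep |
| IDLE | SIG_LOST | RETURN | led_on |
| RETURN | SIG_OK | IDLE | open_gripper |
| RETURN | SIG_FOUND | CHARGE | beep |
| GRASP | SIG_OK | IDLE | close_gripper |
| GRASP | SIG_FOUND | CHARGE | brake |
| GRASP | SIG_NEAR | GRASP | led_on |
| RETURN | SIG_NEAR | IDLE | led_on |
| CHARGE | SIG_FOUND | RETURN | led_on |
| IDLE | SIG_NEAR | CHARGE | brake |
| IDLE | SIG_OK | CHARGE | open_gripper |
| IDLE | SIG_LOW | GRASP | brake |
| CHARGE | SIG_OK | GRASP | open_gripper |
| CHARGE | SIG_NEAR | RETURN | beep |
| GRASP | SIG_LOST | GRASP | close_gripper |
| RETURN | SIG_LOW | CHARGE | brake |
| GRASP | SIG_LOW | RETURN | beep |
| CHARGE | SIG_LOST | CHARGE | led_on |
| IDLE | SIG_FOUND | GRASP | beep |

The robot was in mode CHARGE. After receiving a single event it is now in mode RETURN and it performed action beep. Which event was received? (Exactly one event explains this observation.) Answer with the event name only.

try SIG_OK: (CHARGE, SIG_OK) → (GRASP, open_gripper)
try SIG_FOUND: (CHARGE, SIG_FOUND) → (RETURN, led_on)
try SIG_NEAR: (CHARGE, SIG_NEAR) → (RETURN, beep)  ← matches
try SIG_LOW: (CHARGE, SIG_LOW) → (IDLE, open_gripper)
try SIG_LOST: (CHARGE, SIG_LOST) → (CHARGE, led_on)

SIG_NEAR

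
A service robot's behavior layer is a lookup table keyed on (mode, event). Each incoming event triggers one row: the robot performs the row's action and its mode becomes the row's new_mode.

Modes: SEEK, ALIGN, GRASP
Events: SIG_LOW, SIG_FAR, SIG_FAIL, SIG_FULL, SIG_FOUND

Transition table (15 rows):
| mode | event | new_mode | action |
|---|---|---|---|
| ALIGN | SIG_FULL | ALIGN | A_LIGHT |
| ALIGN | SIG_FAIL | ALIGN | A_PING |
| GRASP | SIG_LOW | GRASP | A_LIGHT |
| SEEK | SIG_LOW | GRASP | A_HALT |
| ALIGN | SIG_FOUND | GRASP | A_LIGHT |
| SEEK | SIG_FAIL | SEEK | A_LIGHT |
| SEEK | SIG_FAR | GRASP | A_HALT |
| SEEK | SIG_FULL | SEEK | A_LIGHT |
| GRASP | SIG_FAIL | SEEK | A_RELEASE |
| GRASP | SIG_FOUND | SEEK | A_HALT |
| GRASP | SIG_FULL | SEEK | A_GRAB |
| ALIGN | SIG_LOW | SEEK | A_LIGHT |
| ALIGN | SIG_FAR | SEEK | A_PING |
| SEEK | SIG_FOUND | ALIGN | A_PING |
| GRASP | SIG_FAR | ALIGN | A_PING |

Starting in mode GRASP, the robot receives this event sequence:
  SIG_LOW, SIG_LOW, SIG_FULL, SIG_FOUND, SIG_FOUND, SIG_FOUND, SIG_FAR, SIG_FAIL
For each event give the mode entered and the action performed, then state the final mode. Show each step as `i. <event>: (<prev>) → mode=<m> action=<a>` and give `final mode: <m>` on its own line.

1. SIG_LOW: (GRASP) → mode=GRASP action=A_LIGHT
2. SIG_LOW: (GRASP) → mode=GRASP action=A_LIGHT
3. SIG_FULL: (GRASP) → mode=SEEK action=A_GRAB
4. SIG_FOUND: (SEEK) → mode=ALIGN action=A_PING
5. SIG_FOUND: (ALIGN) → mode=GRASP action=A_LIGHT
6. SIG_FOUND: (GRASP) → mode=SEEK action=A_HALT
7. SIG_FAR: (SEEK) → mode=GRASP action=A_HALT
8. SIG_FAIL: (GRASP) → mode=SEEK action=A_RELEASE

final mode: SEEK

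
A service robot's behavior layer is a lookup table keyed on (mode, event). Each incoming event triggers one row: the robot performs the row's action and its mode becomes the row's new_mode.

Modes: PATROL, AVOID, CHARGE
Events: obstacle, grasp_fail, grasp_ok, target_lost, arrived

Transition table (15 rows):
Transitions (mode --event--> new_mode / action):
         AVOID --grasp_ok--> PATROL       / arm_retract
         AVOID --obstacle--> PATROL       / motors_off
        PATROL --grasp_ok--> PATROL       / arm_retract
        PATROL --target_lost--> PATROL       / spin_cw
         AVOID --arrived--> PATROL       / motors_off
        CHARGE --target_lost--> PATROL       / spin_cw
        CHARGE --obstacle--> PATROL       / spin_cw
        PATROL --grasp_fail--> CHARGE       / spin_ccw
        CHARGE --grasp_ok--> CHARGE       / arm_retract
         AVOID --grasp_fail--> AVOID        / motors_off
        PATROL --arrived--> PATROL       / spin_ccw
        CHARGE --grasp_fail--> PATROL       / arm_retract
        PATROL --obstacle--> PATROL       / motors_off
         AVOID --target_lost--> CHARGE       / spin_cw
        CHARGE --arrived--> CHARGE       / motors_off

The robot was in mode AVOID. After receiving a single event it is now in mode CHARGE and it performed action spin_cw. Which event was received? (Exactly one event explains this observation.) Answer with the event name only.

try obstacle: (AVOID, obstacle) → (PATROL, motors_off)
try grasp_fail: (AVOID, grasp_fail) → (AVOID, motors_off)
try grasp_ok: (AVOID, grasp_ok) → (PATROL, arm_retract)
try target_lost: (AVOID, target_lost) → (CHARGE, spin_cw)  ← matches
try arrived: (AVOID, arrived) → (PATROL, motors_off)

target_lost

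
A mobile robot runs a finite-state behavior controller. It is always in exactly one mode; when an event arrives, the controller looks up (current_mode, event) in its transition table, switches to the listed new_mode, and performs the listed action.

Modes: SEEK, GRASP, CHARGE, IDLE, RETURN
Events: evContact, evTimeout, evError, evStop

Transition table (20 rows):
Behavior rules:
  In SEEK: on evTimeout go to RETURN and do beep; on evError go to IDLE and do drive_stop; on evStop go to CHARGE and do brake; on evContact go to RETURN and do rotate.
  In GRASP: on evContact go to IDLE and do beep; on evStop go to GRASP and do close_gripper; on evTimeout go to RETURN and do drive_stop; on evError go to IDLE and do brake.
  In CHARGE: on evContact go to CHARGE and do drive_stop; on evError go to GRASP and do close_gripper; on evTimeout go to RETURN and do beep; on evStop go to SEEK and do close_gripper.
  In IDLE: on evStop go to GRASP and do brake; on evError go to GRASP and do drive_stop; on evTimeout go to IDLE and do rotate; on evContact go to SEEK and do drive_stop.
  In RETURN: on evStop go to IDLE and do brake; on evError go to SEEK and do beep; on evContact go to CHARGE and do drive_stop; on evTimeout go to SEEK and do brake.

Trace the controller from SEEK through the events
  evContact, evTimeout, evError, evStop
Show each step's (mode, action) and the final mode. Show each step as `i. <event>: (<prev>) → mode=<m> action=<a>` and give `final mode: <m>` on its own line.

1. evContact: (SEEK) → mode=RETURN action=rotate
2. evTimeout: (RETURN) → mode=SEEK action=brake
3. evError: (SEEK) → mode=IDLE action=drive_stop
4. evStop: (IDLE) → mode=GRASP action=brake

final mode: GRASP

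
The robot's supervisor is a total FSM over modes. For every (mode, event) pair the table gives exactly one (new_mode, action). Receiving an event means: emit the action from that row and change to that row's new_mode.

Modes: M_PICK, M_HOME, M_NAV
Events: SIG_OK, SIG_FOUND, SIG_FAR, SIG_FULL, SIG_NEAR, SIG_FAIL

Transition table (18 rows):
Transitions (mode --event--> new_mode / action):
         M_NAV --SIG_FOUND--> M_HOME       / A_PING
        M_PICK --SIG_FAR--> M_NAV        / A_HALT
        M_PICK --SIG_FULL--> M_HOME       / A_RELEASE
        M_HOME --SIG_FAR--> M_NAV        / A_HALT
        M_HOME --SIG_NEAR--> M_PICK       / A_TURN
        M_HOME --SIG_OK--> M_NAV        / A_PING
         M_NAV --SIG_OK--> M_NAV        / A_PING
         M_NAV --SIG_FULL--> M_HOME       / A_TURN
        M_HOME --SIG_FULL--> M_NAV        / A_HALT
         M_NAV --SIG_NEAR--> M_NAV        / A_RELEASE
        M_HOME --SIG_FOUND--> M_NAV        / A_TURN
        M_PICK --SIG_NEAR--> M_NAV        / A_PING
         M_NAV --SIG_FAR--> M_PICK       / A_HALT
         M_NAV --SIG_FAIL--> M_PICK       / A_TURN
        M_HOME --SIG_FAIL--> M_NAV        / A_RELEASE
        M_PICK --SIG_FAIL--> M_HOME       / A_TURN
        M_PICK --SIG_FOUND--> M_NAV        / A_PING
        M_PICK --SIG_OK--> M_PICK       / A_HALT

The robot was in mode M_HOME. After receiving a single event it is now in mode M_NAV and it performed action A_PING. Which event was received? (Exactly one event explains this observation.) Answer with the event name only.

SIG_OK

try SIG_OK: (M_HOME, SIG_OK) → (M_NAV, A_PING)  ← matches
try SIG_FOUND: (M_HOME, SIG_FOUND) → (M_NAV, A_TURN)
try SIG_FAR: (M_HOME, SIG_FAR) → (M_NAV, A_HALT)
try SIG_FULL: (M_HOME, SIG_FULL) → (M_NAV, A_HALT)
try SIG_NEAR: (M_HOME, SIG_NEAR) → (M_PICK, A_TURN)
try SIG_FAIL: (M_HOME, SIG_FAIL) → (M_NAV, A_RELEASE)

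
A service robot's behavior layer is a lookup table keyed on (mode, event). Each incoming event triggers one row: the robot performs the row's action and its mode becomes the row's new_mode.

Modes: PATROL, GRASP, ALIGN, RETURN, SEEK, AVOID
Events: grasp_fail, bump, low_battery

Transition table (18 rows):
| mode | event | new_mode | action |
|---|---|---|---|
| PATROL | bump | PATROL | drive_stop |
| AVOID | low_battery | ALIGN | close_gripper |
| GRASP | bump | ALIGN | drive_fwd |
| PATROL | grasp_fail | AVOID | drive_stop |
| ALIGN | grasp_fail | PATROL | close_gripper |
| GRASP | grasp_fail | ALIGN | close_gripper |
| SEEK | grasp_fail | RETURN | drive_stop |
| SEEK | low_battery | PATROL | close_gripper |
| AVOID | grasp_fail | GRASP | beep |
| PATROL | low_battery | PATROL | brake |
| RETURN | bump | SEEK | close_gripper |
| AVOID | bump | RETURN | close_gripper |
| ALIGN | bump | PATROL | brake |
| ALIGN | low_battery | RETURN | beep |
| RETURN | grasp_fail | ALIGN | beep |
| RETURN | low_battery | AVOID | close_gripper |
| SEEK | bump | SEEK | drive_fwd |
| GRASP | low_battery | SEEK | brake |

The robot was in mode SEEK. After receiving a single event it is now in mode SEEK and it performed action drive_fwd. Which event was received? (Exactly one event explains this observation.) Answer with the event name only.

try grasp_fail: (SEEK, grasp_fail) → (RETURN, drive_stop)
try bump: (SEEK, bump) → (SEEK, drive_fwd)  ← matches
try low_battery: (SEEK, low_battery) → (PATROL, close_gripper)

bump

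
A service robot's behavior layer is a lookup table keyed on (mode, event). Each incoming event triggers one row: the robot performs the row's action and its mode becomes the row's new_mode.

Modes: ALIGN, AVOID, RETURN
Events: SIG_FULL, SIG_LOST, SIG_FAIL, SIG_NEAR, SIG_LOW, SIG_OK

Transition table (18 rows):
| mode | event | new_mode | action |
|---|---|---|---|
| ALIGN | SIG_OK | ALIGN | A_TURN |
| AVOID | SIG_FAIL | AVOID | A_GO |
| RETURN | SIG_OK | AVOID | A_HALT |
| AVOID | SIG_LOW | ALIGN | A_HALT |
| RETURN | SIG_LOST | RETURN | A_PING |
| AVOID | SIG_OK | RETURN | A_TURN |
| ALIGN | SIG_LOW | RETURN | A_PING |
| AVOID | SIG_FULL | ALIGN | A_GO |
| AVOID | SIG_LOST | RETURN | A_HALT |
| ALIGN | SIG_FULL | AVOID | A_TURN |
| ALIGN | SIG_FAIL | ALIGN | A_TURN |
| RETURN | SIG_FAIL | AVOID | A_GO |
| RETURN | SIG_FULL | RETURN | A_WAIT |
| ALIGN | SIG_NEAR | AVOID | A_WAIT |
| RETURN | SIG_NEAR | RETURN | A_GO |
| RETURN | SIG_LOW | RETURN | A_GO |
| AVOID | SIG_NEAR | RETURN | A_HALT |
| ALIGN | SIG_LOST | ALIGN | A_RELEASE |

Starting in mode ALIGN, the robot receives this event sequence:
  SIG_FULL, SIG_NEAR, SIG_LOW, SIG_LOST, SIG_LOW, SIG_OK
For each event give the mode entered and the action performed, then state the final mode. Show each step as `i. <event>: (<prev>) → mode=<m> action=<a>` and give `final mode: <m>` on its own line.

1. SIG_FULL: (ALIGN) → mode=AVOID action=A_TURN
2. SIG_NEAR: (AVOID) → mode=RETURN action=A_HALT
3. SIG_LOW: (RETURN) → mode=RETURN action=A_GO
4. SIG_LOST: (RETURN) → mode=RETURN action=A_PING
5. SIG_LOW: (RETURN) → mode=RETURN action=A_GO
6. SIG_OK: (RETURN) → mode=AVOID action=A_HALT

final mode: AVOID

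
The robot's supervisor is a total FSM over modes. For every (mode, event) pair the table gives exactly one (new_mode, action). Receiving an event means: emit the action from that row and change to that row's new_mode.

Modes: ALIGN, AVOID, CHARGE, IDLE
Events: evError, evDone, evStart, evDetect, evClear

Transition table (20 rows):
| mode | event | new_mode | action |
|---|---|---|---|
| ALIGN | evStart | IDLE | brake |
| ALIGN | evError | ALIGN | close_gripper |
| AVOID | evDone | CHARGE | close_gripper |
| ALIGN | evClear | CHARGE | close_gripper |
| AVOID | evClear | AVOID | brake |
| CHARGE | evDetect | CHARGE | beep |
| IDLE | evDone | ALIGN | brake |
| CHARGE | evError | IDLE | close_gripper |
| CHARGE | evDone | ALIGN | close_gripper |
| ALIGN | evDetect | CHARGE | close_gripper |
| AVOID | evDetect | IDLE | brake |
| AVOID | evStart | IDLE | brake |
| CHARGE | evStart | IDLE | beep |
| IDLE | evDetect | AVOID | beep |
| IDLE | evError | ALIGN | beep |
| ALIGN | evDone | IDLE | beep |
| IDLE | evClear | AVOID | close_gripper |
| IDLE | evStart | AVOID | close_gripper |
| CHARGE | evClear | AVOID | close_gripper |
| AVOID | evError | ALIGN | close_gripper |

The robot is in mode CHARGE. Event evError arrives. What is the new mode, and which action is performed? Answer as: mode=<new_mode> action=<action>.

current mode = CHARGE; filter table to that mode:
  (CHARGE, evDetect) → (CHARGE, beep)
  (CHARGE, evError) → (IDLE, close_gripper)  ← event matches
  (CHARGE, evDone) → (ALIGN, close_gripper)
  (CHARGE, evStart) → (IDLE, beep)
  (CHARGE, evClear) → (AVOID, close_gripper)
event = evError selects (IDLE, close_gripper)

mode=IDLE action=close_gripper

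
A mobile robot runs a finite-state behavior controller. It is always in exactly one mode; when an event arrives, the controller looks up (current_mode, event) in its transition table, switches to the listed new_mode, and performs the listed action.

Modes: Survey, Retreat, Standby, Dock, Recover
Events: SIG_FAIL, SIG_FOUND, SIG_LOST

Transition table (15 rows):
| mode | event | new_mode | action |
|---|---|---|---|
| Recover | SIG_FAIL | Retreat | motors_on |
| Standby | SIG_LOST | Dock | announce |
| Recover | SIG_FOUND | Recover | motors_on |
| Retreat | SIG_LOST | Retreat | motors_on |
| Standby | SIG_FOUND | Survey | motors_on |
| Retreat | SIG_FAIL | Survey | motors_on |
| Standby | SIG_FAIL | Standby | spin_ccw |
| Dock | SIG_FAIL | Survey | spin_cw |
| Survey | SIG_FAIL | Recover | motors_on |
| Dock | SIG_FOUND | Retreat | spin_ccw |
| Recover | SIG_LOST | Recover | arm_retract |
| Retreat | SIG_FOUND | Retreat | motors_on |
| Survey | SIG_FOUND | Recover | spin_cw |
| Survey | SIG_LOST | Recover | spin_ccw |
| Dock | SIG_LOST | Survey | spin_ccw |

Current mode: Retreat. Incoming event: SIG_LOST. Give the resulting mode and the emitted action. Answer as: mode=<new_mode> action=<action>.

current mode = Retreat; filter table to that mode:
  (Retreat, SIG_LOST) → (Retreat, motors_on)  ← event matches
  (Retreat, SIG_FAIL) → (Survey, motors_on)
  (Retreat, SIG_FOUND) → (Retreat, motors_on)
event = SIG_LOST selects (Retreat, motors_on)

mode=Retreat action=motors_on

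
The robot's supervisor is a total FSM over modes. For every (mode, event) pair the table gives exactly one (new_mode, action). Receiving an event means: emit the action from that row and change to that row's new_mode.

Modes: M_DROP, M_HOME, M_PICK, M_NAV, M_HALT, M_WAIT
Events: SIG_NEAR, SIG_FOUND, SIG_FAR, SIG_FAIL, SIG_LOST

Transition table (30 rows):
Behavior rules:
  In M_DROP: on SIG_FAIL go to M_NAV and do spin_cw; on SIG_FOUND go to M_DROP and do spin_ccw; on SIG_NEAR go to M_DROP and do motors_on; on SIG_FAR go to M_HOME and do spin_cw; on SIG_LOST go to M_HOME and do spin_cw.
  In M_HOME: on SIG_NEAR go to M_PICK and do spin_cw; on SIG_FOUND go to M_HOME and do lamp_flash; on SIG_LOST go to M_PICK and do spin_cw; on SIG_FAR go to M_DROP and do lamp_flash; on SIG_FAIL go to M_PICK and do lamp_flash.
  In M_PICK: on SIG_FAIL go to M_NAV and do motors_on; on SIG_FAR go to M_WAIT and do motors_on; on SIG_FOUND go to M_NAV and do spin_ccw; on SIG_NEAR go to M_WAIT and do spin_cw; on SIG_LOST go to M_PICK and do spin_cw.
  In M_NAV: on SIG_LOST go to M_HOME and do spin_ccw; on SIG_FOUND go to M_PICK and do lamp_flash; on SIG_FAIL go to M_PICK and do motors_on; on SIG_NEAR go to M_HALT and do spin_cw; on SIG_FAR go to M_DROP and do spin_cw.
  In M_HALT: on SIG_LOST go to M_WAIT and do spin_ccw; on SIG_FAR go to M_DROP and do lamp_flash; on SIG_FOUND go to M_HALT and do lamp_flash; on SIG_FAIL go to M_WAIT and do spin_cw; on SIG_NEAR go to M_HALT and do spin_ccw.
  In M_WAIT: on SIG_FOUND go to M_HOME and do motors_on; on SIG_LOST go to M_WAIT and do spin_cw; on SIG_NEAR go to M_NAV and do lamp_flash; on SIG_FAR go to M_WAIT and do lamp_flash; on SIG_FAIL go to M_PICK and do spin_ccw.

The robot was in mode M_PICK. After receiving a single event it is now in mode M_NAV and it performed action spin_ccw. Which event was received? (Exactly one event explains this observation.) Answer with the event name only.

try SIG_NEAR: (M_PICK, SIG_NEAR) → (M_WAIT, spin_cw)
try SIG_FOUND: (M_PICK, SIG_FOUND) → (M_NAV, spin_ccw)  ← matches
try SIG_FAR: (M_PICK, SIG_FAR) → (M_WAIT, motors_on)
try SIG_FAIL: (M_PICK, SIG_FAIL) → (M_NAV, motors_on)
try SIG_LOST: (M_PICK, SIG_LOST) → (M_PICK, spin_cw)

SIG_FOUND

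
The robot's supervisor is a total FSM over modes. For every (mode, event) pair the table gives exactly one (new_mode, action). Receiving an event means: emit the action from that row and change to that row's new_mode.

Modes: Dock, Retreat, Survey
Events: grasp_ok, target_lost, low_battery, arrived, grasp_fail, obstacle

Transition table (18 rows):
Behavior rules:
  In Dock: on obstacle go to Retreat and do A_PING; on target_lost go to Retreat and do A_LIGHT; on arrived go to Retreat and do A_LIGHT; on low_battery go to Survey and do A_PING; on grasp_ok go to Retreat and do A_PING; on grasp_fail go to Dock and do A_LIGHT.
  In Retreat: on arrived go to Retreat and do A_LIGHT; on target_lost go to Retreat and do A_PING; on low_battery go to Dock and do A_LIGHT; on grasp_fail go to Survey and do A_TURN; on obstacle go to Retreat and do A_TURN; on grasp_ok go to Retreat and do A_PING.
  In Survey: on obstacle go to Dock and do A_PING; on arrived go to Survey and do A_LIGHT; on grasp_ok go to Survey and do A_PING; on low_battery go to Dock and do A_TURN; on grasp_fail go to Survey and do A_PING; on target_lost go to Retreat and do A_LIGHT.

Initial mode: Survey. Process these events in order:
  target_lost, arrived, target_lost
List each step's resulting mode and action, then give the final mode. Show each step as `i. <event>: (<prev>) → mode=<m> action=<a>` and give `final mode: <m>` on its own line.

1. target_lost: (Survey) → mode=Retreat action=A_LIGHT
2. arrived: (Retreat) → mode=Retreat action=A_LIGHT
3. target_lost: (Retreat) → mode=Retreat action=A_PING

final mode: Retreat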